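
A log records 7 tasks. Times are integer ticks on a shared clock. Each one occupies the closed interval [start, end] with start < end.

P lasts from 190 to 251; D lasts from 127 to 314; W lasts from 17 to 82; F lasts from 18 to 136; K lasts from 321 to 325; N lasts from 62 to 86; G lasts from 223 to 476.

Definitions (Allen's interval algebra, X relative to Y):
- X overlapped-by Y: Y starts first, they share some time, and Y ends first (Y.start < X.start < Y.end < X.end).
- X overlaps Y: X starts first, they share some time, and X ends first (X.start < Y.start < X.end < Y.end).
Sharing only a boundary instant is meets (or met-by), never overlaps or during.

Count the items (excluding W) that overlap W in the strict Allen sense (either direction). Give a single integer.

Target W = [17, 82].
D [127, 314] → after → no.
F [18, 136] → overlapped-by → counts.
G [223, 476] → after → no.
K [321, 325] → after → no.
N [62, 86] → overlapped-by → counts.
P [190, 251] → after → no.
Total: 2.

2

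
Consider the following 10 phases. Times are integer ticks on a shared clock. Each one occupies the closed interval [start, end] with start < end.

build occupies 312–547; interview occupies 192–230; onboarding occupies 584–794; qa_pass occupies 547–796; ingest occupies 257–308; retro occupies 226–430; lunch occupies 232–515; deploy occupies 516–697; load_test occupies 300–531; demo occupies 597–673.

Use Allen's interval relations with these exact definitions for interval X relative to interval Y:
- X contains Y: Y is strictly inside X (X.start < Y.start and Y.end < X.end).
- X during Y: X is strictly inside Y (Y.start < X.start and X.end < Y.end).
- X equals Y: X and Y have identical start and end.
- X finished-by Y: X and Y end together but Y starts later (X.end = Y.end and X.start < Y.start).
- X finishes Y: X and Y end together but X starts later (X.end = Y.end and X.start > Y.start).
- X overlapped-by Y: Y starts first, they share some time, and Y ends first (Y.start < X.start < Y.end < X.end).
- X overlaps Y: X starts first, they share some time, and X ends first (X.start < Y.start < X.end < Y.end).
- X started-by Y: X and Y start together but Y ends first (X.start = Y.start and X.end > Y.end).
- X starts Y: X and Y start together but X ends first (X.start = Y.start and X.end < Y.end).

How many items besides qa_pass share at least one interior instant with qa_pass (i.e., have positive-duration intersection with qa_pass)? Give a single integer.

Target qa_pass = [547, 796].
build [312, 547] → meets → no.
demo [597, 673] → during → counts.
deploy [516, 697] → overlaps → counts.
ingest [257, 308] → before → no.
interview [192, 230] → before → no.
load_test [300, 531] → before → no.
lunch [232, 515] → before → no.
onboarding [584, 794] → during → counts.
retro [226, 430] → before → no.
Total: 3.

3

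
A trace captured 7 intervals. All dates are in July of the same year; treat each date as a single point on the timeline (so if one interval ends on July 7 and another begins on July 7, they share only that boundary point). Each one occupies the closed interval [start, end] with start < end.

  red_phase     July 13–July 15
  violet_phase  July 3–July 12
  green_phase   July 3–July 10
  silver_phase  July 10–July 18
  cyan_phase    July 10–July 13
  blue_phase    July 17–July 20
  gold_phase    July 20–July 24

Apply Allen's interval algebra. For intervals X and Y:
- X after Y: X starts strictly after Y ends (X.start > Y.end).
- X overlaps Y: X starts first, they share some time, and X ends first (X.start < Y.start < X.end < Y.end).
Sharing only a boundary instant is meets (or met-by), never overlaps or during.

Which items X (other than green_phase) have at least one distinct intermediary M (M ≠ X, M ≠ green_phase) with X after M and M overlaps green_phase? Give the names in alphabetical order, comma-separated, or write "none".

none

Target green_phase = [July 3, July 10].
Intermediaries M with M overlaps green_phase: none.
Union: none.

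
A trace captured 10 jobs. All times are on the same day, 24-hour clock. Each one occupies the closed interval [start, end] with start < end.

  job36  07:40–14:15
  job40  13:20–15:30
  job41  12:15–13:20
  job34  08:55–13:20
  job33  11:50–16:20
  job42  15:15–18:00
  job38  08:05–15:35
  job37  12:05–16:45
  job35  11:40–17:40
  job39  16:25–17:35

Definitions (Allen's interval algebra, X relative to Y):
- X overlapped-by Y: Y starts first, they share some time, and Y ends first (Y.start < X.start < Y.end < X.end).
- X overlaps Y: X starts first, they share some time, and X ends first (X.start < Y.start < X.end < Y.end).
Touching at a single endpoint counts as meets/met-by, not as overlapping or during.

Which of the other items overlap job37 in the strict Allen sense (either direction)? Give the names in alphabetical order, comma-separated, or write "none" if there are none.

Target job37 = [12:05, 16:45].
job33 [11:50, 16:20] → overlaps → yes.
job34 [08:55, 13:20] → overlaps → yes.
job35 [11:40, 17:40] → contains → no.
job36 [07:40, 14:15] → overlaps → yes.
job38 [08:05, 15:35] → overlaps → yes.
job39 [16:25, 17:35] → overlapped-by → yes.
job40 [13:20, 15:30] → during → no.
job41 [12:15, 13:20] → during → no.
job42 [15:15, 18:00] → overlapped-by → yes.
Result: job33, job34, job36, job38, job39, job42.

job33, job34, job36, job38, job39, job42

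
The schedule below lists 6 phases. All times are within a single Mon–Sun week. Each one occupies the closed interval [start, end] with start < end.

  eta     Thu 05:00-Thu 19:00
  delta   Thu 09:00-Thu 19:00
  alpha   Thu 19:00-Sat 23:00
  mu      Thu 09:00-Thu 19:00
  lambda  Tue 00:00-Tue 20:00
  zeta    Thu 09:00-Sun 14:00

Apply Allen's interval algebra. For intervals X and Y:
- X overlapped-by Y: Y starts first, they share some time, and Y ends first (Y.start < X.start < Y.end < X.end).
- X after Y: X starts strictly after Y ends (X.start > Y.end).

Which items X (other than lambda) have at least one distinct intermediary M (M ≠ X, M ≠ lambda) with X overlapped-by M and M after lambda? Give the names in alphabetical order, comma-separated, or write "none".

Target lambda = [Tue 00:00, Tue 20:00].
Intermediaries M with M after lambda: alpha, delta, eta, mu, zeta.
Via alpha — items with X overlapped-by alpha: none.
Via delta — items with X overlapped-by delta: none.
Via eta — items with X overlapped-by eta: zeta.
Via mu — items with X overlapped-by mu: none.
Via zeta — items with X overlapped-by zeta: none.
Union: zeta.

zeta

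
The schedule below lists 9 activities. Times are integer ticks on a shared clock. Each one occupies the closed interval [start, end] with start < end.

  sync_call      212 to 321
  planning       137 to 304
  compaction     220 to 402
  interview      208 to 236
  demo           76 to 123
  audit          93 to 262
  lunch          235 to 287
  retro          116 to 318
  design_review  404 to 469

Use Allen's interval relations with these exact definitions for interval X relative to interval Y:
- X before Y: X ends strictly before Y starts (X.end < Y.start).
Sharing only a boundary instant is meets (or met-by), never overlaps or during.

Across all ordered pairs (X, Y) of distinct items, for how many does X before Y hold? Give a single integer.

Checking all 72 ordered pairs for relation 'before'; matching pairs in alphabetical order:
(audit, design_review): audit before design_review ✓
(compaction, design_review): compaction before design_review ✓
(demo, compaction): demo before compaction ✓
(demo, design_review): demo before design_review ✓
(demo, interview): demo before interview ✓
(demo, lunch): demo before lunch ✓
(demo, planning): demo before planning ✓
(demo, sync_call): demo before sync_call ✓
(interview, design_review): interview before design_review ✓
(lunch, design_review): lunch before design_review ✓
(planning, design_review): planning before design_review ✓
(retro, design_review): retro before design_review ✓
(sync_call, design_review): sync_call before design_review ✓
Count: 13.

13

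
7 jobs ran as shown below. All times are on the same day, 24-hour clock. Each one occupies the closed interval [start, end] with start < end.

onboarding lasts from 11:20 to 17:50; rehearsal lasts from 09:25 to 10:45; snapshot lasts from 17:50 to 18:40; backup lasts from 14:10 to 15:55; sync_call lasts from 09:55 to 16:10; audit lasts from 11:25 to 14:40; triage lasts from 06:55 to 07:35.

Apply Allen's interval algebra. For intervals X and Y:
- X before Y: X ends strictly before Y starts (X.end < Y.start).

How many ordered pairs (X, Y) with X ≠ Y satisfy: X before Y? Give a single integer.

13

Checking all 42 ordered pairs for relation 'before'; matching pairs in alphabetical order:
(audit, snapshot): audit before snapshot ✓
(backup, snapshot): backup before snapshot ✓
(rehearsal, audit): rehearsal before audit ✓
(rehearsal, backup): rehearsal before backup ✓
(rehearsal, onboarding): rehearsal before onboarding ✓
(rehearsal, snapshot): rehearsal before snapshot ✓
(sync_call, snapshot): sync_call before snapshot ✓
(triage, audit): triage before audit ✓
(triage, backup): triage before backup ✓
(triage, onboarding): triage before onboarding ✓
(triage, rehearsal): triage before rehearsal ✓
(triage, snapshot): triage before snapshot ✓
(triage, sync_call): triage before sync_call ✓
Count: 13.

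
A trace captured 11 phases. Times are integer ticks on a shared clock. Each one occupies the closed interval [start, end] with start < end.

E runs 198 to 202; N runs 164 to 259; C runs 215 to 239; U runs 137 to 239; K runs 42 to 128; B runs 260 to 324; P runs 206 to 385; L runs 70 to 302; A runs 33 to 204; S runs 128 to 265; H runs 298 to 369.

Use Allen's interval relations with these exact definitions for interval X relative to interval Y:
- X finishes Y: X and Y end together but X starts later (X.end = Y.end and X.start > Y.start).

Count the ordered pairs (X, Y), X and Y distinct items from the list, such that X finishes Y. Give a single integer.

1

Checking all 110 ordered pairs for relation 'finishes'; matching pairs in alphabetical order:
(C, U): C finishes U ✓
Count: 1.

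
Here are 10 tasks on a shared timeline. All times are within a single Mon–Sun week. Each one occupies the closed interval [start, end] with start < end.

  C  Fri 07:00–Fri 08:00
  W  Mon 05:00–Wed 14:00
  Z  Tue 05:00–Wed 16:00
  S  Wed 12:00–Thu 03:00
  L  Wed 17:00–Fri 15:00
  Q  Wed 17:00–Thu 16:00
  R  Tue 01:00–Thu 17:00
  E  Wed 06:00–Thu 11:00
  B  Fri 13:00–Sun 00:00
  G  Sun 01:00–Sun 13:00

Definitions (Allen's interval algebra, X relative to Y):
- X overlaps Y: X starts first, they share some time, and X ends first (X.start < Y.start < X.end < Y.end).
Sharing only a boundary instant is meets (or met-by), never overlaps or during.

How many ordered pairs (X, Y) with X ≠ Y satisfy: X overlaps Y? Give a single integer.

Checking all 90 ordered pairs for relation 'overlaps'; matching pairs in alphabetical order:
(E, L): E overlaps L ✓
(E, Q): E overlaps Q ✓
(L, B): L overlaps B ✓
(R, L): R overlaps L ✓
(S, L): S overlaps L ✓
(S, Q): S overlaps Q ✓
(W, E): W overlaps E ✓
(W, R): W overlaps R ✓
(W, S): W overlaps S ✓
(W, Z): W overlaps Z ✓
(Z, E): Z overlaps E ✓
(Z, S): Z overlaps S ✓
Count: 12.

12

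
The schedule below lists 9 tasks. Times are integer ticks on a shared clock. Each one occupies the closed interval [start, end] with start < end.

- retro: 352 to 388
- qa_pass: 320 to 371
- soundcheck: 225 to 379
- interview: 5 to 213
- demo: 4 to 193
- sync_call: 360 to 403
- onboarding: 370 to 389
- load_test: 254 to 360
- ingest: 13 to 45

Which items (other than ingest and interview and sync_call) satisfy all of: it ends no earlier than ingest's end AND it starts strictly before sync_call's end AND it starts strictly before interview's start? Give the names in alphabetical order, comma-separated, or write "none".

demo

Conditions: its end is no earlier than ingest's end (X.end >= 45) AND its start is strictly before sync_call's end (X.start < 403) AND its start is strictly before interview's start (X.start < 5).
demo: end 193 >= 45? ✓; start 4 < 403? ✓; start 4 < 5? ✓ → yes.
load_test: end 360 >= 45? ✓; start 254 < 403? ✓; start 254 < 5? ✗ → no.
onboarding: end 389 >= 45? ✓; start 370 < 403? ✓; start 370 < 5? ✗ → no.
qa_pass: end 371 >= 45? ✓; start 320 < 403? ✓; start 320 < 5? ✗ → no.
retro: end 388 >= 45? ✓; start 352 < 403? ✓; start 352 < 5? ✗ → no.
soundcheck: end 379 >= 45? ✓; start 225 < 403? ✓; start 225 < 5? ✗ → no.
Result: demo.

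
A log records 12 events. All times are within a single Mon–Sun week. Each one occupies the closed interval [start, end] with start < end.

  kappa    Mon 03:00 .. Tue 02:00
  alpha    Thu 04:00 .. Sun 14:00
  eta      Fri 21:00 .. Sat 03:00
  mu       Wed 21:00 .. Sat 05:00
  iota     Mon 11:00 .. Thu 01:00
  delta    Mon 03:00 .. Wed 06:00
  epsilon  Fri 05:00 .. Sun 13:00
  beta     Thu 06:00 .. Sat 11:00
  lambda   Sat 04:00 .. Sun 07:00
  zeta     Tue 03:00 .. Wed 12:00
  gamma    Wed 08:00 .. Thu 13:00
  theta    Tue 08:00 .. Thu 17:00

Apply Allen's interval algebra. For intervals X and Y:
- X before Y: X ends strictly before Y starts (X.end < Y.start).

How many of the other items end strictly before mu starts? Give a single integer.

3

Target mu = [Wed 21:00, Sat 05:00].
alpha [Thu 04:00, Sun 14:00] → overlapped-by → no.
beta [Thu 06:00, Sat 11:00] → overlapped-by → no.
delta [Mon 03:00, Wed 06:00] → before → counts.
epsilon [Fri 05:00, Sun 13:00] → overlapped-by → no.
eta [Fri 21:00, Sat 03:00] → during → no.
gamma [Wed 08:00, Thu 13:00] → overlaps → no.
iota [Mon 11:00, Thu 01:00] → overlaps → no.
kappa [Mon 03:00, Tue 02:00] → before → counts.
lambda [Sat 04:00, Sun 07:00] → overlapped-by → no.
theta [Tue 08:00, Thu 17:00] → overlaps → no.
zeta [Tue 03:00, Wed 12:00] → before → counts.
Total: 3.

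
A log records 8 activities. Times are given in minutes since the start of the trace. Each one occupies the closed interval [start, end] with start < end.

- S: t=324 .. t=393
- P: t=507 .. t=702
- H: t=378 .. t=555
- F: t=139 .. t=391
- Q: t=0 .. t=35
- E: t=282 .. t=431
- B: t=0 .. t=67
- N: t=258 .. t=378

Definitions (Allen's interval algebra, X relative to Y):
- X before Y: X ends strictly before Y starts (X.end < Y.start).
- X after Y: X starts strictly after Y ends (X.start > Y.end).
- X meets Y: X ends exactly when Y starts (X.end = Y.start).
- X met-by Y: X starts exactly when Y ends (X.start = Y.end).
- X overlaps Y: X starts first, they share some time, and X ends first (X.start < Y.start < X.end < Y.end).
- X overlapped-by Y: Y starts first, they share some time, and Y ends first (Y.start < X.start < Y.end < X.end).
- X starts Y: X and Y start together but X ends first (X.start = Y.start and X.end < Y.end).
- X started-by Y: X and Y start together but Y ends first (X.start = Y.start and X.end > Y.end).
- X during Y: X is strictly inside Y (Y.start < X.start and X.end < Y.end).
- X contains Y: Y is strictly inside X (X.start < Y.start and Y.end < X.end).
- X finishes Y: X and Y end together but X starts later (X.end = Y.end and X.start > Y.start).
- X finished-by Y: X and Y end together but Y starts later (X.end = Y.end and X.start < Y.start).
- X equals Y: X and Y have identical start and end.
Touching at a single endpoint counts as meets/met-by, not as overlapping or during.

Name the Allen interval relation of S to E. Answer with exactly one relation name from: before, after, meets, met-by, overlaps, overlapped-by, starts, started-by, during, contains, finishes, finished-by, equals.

S = [t=324, t=393]; E = [t=282, t=431].
Compare endpoints: S.start > E.start, S.start < E.end, S.end > E.start, S.end < E.end.
That pattern is 'during'.

during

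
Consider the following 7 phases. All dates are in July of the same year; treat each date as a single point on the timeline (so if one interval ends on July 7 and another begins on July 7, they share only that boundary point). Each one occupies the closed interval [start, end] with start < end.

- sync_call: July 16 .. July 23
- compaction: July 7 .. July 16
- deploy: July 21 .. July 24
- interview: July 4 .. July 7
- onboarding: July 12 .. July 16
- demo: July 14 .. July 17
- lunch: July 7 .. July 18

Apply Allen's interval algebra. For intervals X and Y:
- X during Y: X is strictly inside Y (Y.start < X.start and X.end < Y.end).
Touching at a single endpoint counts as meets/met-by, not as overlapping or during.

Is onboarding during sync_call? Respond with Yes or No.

onboarding = [July 12, July 16], sync_call = [July 16, July 23].
Actual relation of onboarding to sync_call: meets.
Asked whether 'during' holds → No.

No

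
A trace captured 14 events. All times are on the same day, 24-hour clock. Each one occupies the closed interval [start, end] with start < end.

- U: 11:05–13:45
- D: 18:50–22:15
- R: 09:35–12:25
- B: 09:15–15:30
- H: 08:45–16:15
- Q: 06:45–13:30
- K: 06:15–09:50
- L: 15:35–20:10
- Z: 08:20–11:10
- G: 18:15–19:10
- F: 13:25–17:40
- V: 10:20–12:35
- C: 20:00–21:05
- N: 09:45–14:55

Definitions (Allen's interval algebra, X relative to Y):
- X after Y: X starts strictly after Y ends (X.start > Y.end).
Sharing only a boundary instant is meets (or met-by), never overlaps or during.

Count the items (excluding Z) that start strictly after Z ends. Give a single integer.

Target Z = [08:20, 11:10].
B [09:15, 15:30] → overlapped-by → no.
C [20:00, 21:05] → after → counts.
D [18:50, 22:15] → after → counts.
F [13:25, 17:40] → after → counts.
G [18:15, 19:10] → after → counts.
H [08:45, 16:15] → overlapped-by → no.
K [06:15, 09:50] → overlaps → no.
L [15:35, 20:10] → after → counts.
N [09:45, 14:55] → overlapped-by → no.
Q [06:45, 13:30] → contains → no.
R [09:35, 12:25] → overlapped-by → no.
U [11:05, 13:45] → overlapped-by → no.
V [10:20, 12:35] → overlapped-by → no.
Total: 5.

5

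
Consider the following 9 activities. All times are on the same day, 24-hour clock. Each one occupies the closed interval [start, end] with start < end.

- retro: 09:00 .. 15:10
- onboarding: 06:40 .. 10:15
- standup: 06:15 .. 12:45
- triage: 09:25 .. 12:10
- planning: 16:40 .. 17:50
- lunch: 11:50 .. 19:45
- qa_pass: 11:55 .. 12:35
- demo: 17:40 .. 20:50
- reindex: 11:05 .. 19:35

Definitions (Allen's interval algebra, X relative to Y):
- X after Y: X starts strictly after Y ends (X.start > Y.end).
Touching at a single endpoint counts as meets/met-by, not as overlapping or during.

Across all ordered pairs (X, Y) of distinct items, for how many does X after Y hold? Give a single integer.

13

Checking all 72 ordered pairs for relation 'after'; matching pairs in alphabetical order:
(demo, onboarding): demo after onboarding ✓
(demo, qa_pass): demo after qa_pass ✓
(demo, retro): demo after retro ✓
(demo, standup): demo after standup ✓
(demo, triage): demo after triage ✓
(lunch, onboarding): lunch after onboarding ✓
(planning, onboarding): planning after onboarding ✓
(planning, qa_pass): planning after qa_pass ✓
(planning, retro): planning after retro ✓
(planning, standup): planning after standup ✓
(planning, triage): planning after triage ✓
(qa_pass, onboarding): qa_pass after onboarding ✓
(reindex, onboarding): reindex after onboarding ✓
Count: 13.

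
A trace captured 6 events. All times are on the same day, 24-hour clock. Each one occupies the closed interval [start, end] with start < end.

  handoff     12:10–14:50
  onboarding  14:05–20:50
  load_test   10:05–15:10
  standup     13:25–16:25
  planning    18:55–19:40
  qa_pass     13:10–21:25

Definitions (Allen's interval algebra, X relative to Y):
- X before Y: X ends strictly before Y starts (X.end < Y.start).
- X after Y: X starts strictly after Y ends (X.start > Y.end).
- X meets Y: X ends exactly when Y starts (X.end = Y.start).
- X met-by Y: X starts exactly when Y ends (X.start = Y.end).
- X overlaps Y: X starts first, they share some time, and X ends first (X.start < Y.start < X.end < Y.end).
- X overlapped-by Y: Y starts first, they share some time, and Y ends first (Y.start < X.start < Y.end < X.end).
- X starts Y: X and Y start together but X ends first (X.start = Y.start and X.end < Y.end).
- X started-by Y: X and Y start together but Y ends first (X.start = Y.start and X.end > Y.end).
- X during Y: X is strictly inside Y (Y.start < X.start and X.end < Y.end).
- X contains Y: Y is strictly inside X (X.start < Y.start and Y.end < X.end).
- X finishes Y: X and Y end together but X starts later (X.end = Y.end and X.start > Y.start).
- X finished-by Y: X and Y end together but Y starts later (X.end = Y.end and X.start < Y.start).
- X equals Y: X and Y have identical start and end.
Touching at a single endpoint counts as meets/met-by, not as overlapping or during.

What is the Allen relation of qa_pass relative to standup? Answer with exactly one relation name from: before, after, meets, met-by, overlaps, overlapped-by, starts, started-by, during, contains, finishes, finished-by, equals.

qa_pass = [13:10, 21:25]; standup = [13:25, 16:25].
Compare endpoints: qa_pass.start < standup.start, qa_pass.start < standup.end, qa_pass.end > standup.start, qa_pass.end > standup.end.
That pattern is 'contains'.

contains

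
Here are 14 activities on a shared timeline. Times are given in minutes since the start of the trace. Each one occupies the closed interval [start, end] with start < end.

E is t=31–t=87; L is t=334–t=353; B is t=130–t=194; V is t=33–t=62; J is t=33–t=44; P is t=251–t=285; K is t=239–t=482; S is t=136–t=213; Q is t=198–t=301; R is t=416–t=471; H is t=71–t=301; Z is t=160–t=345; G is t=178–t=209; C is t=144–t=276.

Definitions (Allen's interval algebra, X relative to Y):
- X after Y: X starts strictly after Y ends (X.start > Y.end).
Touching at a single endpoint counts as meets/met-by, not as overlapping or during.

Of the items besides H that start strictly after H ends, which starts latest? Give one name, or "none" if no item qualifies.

Target H = [t=71, t=301].
B [t=130, t=194] → during → excluded.
C [t=144, t=276] → during → excluded.
E [t=31, t=87] → overlaps → excluded.
G [t=178, t=209] → during → excluded.
J [t=33, t=44] → before → excluded.
K [t=239, t=482] → overlapped-by → excluded.
L [t=334, t=353] → after → candidate.
P [t=251, t=285] → during → excluded.
Q [t=198, t=301] → finishes → excluded.
R [t=416, t=471] → after → candidate.
S [t=136, t=213] → during → excluded.
V [t=33, t=62] → before → excluded.
Z [t=160, t=345] → overlapped-by → excluded.
Among candidates, latest start is t=416 → R.

R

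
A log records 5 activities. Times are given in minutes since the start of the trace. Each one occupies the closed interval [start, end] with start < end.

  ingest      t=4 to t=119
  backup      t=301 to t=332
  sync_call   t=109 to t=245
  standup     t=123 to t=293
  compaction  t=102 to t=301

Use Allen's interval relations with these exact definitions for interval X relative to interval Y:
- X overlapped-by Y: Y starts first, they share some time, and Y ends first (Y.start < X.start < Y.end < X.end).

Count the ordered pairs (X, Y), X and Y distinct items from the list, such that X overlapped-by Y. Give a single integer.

3

Checking all 20 ordered pairs for relation 'overlapped-by'; matching pairs in alphabetical order:
(compaction, ingest): compaction overlapped-by ingest ✓
(standup, sync_call): standup overlapped-by sync_call ✓
(sync_call, ingest): sync_call overlapped-by ingest ✓
Count: 3.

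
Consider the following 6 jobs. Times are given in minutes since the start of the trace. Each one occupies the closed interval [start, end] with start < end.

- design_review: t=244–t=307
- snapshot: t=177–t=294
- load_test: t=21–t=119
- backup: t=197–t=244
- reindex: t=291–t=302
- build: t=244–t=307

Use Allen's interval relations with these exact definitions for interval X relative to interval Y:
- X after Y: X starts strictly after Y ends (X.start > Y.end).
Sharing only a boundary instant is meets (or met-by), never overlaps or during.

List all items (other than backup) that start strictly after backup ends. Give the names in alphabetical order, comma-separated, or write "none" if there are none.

reindex

Target backup = [t=197, t=244].
build [t=244, t=307] → met-by → no.
design_review [t=244, t=307] → met-by → no.
load_test [t=21, t=119] → before → no.
reindex [t=291, t=302] → after → yes.
snapshot [t=177, t=294] → contains → no.
Result: reindex.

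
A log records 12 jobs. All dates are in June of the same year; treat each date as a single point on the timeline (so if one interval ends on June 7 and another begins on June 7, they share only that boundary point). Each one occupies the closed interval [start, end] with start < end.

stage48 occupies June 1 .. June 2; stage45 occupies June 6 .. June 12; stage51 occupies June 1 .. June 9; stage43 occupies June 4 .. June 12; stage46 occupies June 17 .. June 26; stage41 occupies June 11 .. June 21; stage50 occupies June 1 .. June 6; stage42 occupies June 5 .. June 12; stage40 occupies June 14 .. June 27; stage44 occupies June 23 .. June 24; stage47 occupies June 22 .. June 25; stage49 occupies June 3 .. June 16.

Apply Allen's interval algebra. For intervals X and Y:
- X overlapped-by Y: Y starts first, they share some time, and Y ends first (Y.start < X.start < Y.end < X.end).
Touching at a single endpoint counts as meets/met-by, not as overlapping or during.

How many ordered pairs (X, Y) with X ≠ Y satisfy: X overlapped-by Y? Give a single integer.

Checking all 132 ordered pairs for relation 'overlapped-by'; matching pairs in alphabetical order:
(stage40, stage41): stage40 overlapped-by stage41 ✓
(stage40, stage49): stage40 overlapped-by stage49 ✓
(stage41, stage42): stage41 overlapped-by stage42 ✓
(stage41, stage43): stage41 overlapped-by stage43 ✓
(stage41, stage45): stage41 overlapped-by stage45 ✓
(stage41, stage49): stage41 overlapped-by stage49 ✓
(stage42, stage50): stage42 overlapped-by stage50 ✓
(stage42, stage51): stage42 overlapped-by stage51 ✓
(stage43, stage50): stage43 overlapped-by stage50 ✓
(stage43, stage51): stage43 overlapped-by stage51 ✓
(stage45, stage51): stage45 overlapped-by stage51 ✓
(stage46, stage41): stage46 overlapped-by stage41 ✓
(stage49, stage50): stage49 overlapped-by stage50 ✓
(stage49, stage51): stage49 overlapped-by stage51 ✓
Count: 14.

14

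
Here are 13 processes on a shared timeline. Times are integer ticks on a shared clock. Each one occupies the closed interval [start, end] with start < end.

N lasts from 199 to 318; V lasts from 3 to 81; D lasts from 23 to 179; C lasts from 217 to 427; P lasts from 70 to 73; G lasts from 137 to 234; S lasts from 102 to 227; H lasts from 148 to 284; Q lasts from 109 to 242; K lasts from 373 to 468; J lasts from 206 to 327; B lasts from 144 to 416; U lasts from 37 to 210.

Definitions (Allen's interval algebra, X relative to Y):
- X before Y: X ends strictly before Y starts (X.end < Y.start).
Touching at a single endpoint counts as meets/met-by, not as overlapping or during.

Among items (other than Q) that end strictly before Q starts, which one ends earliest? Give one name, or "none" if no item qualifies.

P

Target Q = [109, 242].
B [144, 416] → overlapped-by → excluded.
C [217, 427] → overlapped-by → excluded.
D [23, 179] → overlaps → excluded.
G [137, 234] → during → excluded.
H [148, 284] → overlapped-by → excluded.
J [206, 327] → overlapped-by → excluded.
K [373, 468] → after → excluded.
N [199, 318] → overlapped-by → excluded.
P [70, 73] → before → candidate.
S [102, 227] → overlaps → excluded.
U [37, 210] → overlaps → excluded.
V [3, 81] → before → candidate.
Among candidates, earliest end is 73 → P.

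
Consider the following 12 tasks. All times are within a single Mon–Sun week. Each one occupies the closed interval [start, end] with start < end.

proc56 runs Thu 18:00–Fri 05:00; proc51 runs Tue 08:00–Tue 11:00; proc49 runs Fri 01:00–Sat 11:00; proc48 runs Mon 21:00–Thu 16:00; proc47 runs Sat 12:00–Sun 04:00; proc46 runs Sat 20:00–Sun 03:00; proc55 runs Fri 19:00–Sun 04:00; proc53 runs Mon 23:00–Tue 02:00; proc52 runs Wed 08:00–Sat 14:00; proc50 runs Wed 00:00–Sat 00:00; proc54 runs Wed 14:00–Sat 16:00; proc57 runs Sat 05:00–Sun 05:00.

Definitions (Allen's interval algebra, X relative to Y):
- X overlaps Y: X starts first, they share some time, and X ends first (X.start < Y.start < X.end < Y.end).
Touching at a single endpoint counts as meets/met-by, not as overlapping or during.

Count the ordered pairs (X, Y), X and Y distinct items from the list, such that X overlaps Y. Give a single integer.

Checking all 132 ordered pairs for relation 'overlaps'; matching pairs in alphabetical order:
(proc48, proc50): proc48 overlaps proc50 ✓
(proc48, proc52): proc48 overlaps proc52 ✓
(proc48, proc54): proc48 overlaps proc54 ✓
(proc49, proc55): proc49 overlaps proc55 ✓
(proc49, proc57): proc49 overlaps proc57 ✓
(proc50, proc49): proc50 overlaps proc49 ✓
(proc50, proc52): proc50 overlaps proc52 ✓
(proc50, proc54): proc50 overlaps proc54 ✓
(proc50, proc55): proc50 overlaps proc55 ✓
(proc52, proc47): proc52 overlaps proc47 ✓
(proc52, proc54): proc52 overlaps proc54 ✓
(proc52, proc55): proc52 overlaps proc55 ✓
(proc52, proc57): proc52 overlaps proc57 ✓
(proc54, proc47): proc54 overlaps proc47 ✓
(proc54, proc55): proc54 overlaps proc55 ✓
(proc54, proc57): proc54 overlaps proc57 ✓
(proc55, proc57): proc55 overlaps proc57 ✓
(proc56, proc49): proc56 overlaps proc49 ✓
Count: 18.

18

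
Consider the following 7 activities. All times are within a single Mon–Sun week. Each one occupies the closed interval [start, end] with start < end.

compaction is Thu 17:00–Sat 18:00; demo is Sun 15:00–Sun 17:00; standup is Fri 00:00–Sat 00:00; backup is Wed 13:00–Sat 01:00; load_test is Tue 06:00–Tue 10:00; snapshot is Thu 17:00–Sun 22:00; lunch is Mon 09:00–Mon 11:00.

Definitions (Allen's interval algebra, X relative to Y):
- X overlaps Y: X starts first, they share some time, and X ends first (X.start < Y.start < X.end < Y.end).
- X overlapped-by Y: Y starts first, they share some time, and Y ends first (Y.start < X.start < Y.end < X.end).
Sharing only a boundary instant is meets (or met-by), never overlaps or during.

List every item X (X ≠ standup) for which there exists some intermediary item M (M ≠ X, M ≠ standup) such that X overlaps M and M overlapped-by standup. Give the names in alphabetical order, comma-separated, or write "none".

Target standup = [Fri 00:00, Sat 00:00].
Intermediaries M with M overlapped-by standup: none.
Union: none.

none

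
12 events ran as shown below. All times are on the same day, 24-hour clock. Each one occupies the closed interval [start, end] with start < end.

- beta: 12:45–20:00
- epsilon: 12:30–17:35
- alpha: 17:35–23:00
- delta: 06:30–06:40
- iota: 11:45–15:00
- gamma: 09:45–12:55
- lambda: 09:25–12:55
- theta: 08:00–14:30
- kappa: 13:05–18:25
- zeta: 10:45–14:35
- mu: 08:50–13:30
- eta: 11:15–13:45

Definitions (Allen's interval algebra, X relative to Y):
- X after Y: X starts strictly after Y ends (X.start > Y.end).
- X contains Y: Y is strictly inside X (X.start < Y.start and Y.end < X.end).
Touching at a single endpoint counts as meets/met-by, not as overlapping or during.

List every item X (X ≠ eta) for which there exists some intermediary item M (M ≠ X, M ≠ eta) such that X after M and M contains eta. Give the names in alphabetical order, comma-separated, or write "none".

Target eta = [11:15, 13:45].
Intermediaries M with M contains eta: theta, zeta.
Via theta — items with X after theta: alpha.
Via zeta — items with X after zeta: alpha.
Union: alpha.

alpha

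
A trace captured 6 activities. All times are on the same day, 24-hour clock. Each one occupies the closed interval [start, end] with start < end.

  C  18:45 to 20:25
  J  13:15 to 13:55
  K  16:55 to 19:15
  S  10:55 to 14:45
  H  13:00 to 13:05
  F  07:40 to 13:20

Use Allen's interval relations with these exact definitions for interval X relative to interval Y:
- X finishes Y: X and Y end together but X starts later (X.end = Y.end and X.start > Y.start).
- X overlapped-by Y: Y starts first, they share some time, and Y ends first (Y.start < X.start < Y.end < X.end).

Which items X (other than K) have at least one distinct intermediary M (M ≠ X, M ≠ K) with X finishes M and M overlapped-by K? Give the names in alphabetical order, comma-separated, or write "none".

none

Target K = [16:55, 19:15].
Intermediaries M with M overlapped-by K: C.
Via C — items with X finishes C: none.
Union: none.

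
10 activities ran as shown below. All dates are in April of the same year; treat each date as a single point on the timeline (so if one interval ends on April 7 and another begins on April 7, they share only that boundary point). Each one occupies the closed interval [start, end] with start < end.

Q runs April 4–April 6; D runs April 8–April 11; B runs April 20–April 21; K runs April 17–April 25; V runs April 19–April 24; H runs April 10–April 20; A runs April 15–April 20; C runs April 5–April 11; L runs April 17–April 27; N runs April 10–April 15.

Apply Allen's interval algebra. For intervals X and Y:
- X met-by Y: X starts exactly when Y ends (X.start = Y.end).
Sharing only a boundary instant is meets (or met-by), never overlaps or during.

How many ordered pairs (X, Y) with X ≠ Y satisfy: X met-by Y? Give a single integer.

3

Checking all 90 ordered pairs for relation 'met-by'; matching pairs in alphabetical order:
(A, N): A met-by N ✓
(B, A): B met-by A ✓
(B, H): B met-by H ✓
Count: 3.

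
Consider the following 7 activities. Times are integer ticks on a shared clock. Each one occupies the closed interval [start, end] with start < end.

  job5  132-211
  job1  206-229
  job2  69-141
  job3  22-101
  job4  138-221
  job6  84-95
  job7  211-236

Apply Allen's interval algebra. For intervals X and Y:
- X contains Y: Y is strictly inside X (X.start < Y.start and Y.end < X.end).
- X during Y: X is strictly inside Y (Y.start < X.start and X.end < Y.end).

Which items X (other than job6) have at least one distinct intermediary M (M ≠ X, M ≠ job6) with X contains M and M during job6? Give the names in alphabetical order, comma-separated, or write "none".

none

Target job6 = [84, 95].
Intermediaries M with M during job6: none.
Union: none.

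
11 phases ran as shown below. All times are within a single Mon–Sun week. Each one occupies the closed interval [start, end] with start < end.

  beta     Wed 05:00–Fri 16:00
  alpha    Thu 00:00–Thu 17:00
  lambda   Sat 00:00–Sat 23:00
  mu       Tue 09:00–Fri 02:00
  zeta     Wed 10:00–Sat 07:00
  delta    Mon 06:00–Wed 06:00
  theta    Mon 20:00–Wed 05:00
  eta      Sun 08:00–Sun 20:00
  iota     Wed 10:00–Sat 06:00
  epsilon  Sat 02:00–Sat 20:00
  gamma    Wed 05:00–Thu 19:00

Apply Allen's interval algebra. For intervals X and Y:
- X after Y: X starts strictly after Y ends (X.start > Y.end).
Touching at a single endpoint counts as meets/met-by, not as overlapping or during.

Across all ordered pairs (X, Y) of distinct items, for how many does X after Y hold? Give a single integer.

28

Checking all 110 ordered pairs for relation 'after'; matching pairs in alphabetical order:
(alpha, delta): alpha after delta ✓
(alpha, theta): alpha after theta ✓
(epsilon, alpha): epsilon after alpha ✓
(epsilon, beta): epsilon after beta ✓
(epsilon, delta): epsilon after delta ✓
(epsilon, gamma): epsilon after gamma ✓
(epsilon, mu): epsilon after mu ✓
(epsilon, theta): epsilon after theta ✓
(eta, alpha): eta after alpha ✓
(eta, beta): eta after beta ✓
(eta, delta): eta after delta ✓
(eta, epsilon): eta after epsilon ✓
(eta, gamma): eta after gamma ✓
(eta, iota): eta after iota ✓
(eta, lambda): eta after lambda ✓
(eta, mu): eta after mu ✓
(eta, theta): eta after theta ✓
(eta, zeta): eta after zeta ✓
(iota, delta): iota after delta ✓
(iota, theta): iota after theta ✓
(lambda, alpha): lambda after alpha ✓
(lambda, beta): lambda after beta ✓
(lambda, delta): lambda after delta ✓
(lambda, gamma): lambda after gamma ✓
... plus 4 further pairs not listed.
Count: 28.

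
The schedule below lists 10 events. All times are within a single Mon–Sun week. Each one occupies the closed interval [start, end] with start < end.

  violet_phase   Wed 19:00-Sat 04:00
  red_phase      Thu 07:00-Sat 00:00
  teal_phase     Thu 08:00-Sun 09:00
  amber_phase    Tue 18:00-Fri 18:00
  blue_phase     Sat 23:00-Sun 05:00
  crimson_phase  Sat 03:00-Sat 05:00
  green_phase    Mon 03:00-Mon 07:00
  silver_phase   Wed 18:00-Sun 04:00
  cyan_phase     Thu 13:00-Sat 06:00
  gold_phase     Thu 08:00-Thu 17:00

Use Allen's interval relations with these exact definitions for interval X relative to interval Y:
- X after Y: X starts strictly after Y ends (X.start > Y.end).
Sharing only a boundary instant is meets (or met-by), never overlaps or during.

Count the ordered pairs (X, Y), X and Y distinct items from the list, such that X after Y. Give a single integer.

18

Checking all 90 ordered pairs for relation 'after'; matching pairs in alphabetical order:
(amber_phase, green_phase): amber_phase after green_phase ✓
(blue_phase, amber_phase): blue_phase after amber_phase ✓
(blue_phase, crimson_phase): blue_phase after crimson_phase ✓
(blue_phase, cyan_phase): blue_phase after cyan_phase ✓
(blue_phase, gold_phase): blue_phase after gold_phase ✓
(blue_phase, green_phase): blue_phase after green_phase ✓
(blue_phase, red_phase): blue_phase after red_phase ✓
(blue_phase, violet_phase): blue_phase after violet_phase ✓
(crimson_phase, amber_phase): crimson_phase after amber_phase ✓
(crimson_phase, gold_phase): crimson_phase after gold_phase ✓
(crimson_phase, green_phase): crimson_phase after green_phase ✓
(crimson_phase, red_phase): crimson_phase after red_phase ✓
(cyan_phase, green_phase): cyan_phase after green_phase ✓
(gold_phase, green_phase): gold_phase after green_phase ✓
(red_phase, green_phase): red_phase after green_phase ✓
(silver_phase, green_phase): silver_phase after green_phase ✓
(teal_phase, green_phase): teal_phase after green_phase ✓
(violet_phase, green_phase): violet_phase after green_phase ✓
Count: 18.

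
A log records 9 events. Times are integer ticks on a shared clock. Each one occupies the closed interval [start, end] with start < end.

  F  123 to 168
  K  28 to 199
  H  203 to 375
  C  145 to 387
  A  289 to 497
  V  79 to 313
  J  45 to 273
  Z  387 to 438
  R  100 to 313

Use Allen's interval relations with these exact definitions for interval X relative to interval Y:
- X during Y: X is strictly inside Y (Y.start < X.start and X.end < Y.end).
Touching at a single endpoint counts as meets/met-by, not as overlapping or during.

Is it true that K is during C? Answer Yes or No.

No

K = [28, 199], C = [145, 387].
Actual relation of K to C: overlaps.
Asked whether 'during' holds → No.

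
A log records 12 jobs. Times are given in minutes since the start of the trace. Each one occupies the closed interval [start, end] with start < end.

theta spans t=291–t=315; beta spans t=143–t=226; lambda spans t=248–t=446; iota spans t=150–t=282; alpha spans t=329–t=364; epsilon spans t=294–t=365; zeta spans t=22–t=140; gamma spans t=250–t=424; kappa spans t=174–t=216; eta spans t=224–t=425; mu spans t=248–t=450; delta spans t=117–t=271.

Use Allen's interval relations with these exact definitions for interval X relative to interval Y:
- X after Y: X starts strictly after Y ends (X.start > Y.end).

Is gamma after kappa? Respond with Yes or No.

gamma = [t=250, t=424], kappa = [t=174, t=216].
Actual relation of gamma to kappa: after.
Asked whether 'after' holds → Yes.

Yes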